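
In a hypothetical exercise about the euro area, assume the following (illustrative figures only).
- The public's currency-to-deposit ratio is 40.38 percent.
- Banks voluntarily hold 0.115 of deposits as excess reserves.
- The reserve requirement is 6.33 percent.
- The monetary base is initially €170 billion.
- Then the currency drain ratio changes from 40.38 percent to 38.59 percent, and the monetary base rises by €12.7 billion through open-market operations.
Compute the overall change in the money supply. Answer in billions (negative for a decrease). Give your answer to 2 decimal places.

Before: m₁ = (1 + 0.4038) / (0.0633 + 0.115 + 0.4038) ≈ 2.411613, MB₁ = 170, so M₁ = 2.411613 × 170 ≈ 409.9742 billion.
After: m₂ = (1 + 0.3859) / (0.0633 + 0.115 + 0.3859) ≈ 2.456398, MB₂ = 170 + 12.7 = 182.7, so M₂ = 2.456398 × 182.7 ≈ 448.7839 billion.
ΔM = M₂ − M₁ = 448.7839 − 409.9742 = 38.8097 billion.

€38.81 billion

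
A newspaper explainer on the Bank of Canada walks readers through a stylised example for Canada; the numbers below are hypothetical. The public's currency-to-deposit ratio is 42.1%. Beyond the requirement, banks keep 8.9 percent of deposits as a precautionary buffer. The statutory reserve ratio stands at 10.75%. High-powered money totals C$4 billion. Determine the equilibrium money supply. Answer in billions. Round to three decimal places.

C$9.205 billion

The money multiplier is m = (1 + c) / (rr + e + c) = (1 + 0.421) / (0.1075 + 0.089 + 0.421) ≈ 2.30121.
So M = m × MB = 2.30121 × 4 ≈ 9.2048 billion.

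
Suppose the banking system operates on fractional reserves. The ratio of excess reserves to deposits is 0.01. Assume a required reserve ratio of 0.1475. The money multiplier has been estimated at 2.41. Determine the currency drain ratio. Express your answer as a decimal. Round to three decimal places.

Using m = 2.41. From m = (1 + c)/(c + rr + e), rearranging gives 1 + c = m·(c + rr + e), so c·(1 − m) = m·(rr + e) − 1.
Hence c = [m·(rr + e) − 1]/(1 − m) = [2.41 × (0.1475 + 0.01) − 1] / (1 − 2.41) ≈ 0.440018.

0.440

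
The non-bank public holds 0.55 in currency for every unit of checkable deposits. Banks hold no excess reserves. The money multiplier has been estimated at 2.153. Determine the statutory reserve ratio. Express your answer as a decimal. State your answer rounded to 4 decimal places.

0.1699

Using m = 2.153. Since m = (1 + c)/(c + rr + e), the denominator satisfies c + rr + e = (1 + c)/m = (1 + 0.55) / 2.153 ≈ 0.719926.
With c = 0.55 and e = 0, the statutory reserve ratio is 0.719926 − 0.55 − 0 = 0.169926.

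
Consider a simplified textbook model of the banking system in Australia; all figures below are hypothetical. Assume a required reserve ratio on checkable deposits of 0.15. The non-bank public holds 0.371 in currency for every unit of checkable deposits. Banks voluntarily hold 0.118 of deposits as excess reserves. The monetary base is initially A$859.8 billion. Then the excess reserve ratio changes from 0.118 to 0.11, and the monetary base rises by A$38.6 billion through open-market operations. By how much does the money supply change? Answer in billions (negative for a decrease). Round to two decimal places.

A$107.26 billion

Before: m₁ = (1 + 0.371) / (0.15 + 0.118 + 0.371) ≈ 2.145540, MB₁ = 859.8, so M₁ = 2.145540 × 859.8 ≈ 1844.7353 billion.
After: m₂ = (1 + 0.371) / (0.15 + 0.11 + 0.371) ≈ 2.172742, MB₂ = 859.8 + 38.6 = 898.4, so M₂ = 2.172742 × 898.4 ≈ 1951.9914 billion.
ΔM = M₂ − M₁ = 1951.9914 − 1844.7353 = 107.2561 billion.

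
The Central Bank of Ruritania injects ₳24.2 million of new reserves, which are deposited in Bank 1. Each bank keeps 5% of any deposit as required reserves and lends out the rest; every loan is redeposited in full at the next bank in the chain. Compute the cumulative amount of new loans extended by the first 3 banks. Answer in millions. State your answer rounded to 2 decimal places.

Bank i lends (1 − rr)^i of the original deposit: Bank 1 lends 24.2·0.9500 = 22.9900, Bank 2 lends 24.2·0.9500² = 21.8405, and so on.
Summing a geometric series: total = 24.2·[0.9500·(1 − 0.9500^3) / (1 − 0.9500)] ≈ 65.5790 million.

₳65.58 million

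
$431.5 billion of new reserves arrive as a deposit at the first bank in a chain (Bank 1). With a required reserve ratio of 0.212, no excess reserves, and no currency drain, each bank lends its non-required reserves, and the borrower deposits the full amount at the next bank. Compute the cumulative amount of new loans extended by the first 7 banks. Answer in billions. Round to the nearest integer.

$1301 billion

Bank i lends (1 − rr)^i of the original deposit: Bank 1 lends 431.5·0.7880 = 340.0220, Bank 2 lends 431.5·0.7880² ≈ 267.9373, and so on.
Summing a geometric series: total = 431.5·[0.7880·(1 − 0.7880^7) / (1 − 0.7880)] ≈ 1301.2873 billion.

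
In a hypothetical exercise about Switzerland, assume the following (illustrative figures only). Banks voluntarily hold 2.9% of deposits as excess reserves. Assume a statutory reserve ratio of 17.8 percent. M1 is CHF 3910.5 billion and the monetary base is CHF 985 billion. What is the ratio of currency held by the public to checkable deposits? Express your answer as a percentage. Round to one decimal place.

Using m = M/MB = 3910.5/985 ≈ 3.970051. From m = (1 + c)/(c + rr + e), rearranging gives 1 + c = m·(c + rr + e), so c·(1 − m) = m·(rr + e) − 1.
Hence c = [m·(rr + e) − 1]/(1 − m) = [3.970051 × (0.178 + 0.029) − 1] / (1 − 3.970051) ≈ 0.059999.

6.0%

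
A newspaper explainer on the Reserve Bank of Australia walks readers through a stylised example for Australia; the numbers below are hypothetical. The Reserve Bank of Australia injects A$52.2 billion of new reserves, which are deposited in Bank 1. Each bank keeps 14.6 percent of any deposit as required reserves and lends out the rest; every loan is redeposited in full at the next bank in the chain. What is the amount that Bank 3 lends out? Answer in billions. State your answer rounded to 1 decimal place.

A$32.5 billion

Each bank lends a fraction (1 − rr) = 0.8540 of the deposit it receives, so Bank 3 receives 52.2·0.8540^2 and lends 52.2·0.8540^3 ≈ 32.5120 billion.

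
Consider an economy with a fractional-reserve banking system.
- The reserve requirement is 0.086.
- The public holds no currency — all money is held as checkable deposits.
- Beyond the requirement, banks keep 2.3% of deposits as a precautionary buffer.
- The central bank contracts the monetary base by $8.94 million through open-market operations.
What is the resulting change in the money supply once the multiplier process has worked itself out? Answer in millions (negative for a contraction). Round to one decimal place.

The money multiplier is m = 1 / (rr + e) = 1 / (0.086 + 0.023) ≈ 9.1743.
The sale removes 8.94 million of base, so ΔM = m × ΔMB = 9.1743 × (−8.94) ≈ -82.0182 million.

-82.0 million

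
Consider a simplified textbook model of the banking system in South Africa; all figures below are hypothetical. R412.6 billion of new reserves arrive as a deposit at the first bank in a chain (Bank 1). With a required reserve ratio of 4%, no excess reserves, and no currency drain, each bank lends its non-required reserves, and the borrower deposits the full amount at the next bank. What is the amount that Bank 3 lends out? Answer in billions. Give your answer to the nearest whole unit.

R365 billion

Each bank lends a fraction (1 − rr) = 0.9600 of the deposit it receives, so Bank 3 receives 412.6·0.9600^2 and lends 412.6·0.9600^3 ≈ 365.0421 billion.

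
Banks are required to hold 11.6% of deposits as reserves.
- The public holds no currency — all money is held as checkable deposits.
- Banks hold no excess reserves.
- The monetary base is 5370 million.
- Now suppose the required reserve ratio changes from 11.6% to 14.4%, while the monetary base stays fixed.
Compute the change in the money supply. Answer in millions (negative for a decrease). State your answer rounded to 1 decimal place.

-9001.4 million

Initially m₁ = 1 / (0.116) ≈ 8.620690, so M₁ = 8.620690 × 5370 = 46293.1053 million.
After the change m₂ = 1 / (0.144) ≈ 6.944444, so M₂ = 6.944444 × 5370 ≈ 37291.6643 million.
ΔM = M₂ − M₁ = 37291.6643 − 46293.1053 = -9001.441 million.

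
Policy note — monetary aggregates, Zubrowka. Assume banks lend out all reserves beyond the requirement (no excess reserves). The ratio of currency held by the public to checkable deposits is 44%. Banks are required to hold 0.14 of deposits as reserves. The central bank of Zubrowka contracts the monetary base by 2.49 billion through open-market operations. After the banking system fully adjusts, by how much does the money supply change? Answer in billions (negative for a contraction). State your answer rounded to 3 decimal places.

-6.182 billion

The money multiplier is m = (1 + c) / (rr + c) = (1 + 0.44) / (0.14 + 0.44) ≈ 2.48276.
The sale removes 2.49 billion of base, so ΔM = m × ΔMB = 2.48276 × (−2.49) ≈ -6.1821 billion.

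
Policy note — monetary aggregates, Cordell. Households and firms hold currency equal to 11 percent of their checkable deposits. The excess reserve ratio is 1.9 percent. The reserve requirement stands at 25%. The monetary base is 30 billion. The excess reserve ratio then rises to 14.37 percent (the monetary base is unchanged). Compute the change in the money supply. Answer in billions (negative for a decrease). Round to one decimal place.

-21.8 billion

Initially m₁ = (1 + 0.11) / (0.25 + 0.019 + 0.11) ≈ 2.9288, so M₁ = 2.9288 × 30 = 87.864 billion.
After the change m₂ = (1 + 0.11) / (0.25 + 0.1437 + 0.11) ≈ 2.2037, so M₂ = 2.2037 × 30 = 66.111 billion.
ΔM = M₂ − M₁ = 66.111 − 87.864 = -21.753 billion.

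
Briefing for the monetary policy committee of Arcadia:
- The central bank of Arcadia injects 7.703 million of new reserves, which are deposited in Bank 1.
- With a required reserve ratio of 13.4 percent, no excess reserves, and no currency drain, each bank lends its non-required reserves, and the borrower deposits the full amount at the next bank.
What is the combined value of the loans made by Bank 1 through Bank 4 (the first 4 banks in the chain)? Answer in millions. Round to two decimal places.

Bank i lends (1 − rr)^i of the original deposit: Bank 1 lends 7.703·0.8660 ≈ 6.6708, Bank 2 lends 7.703·0.8660² ≈ 5.7769, and so on.
Summing a geometric series: total = 7.703·[0.8660·(1 − 0.8660^4) / (1 − 0.8660)] ≈ 21.7829 million.

21.78 million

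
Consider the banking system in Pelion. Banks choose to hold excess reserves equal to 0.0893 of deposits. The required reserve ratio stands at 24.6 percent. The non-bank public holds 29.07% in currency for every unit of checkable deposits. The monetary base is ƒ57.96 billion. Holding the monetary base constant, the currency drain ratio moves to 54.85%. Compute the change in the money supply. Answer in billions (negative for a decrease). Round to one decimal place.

-18.0 billion

Initially m₁ = (1 + 0.2907) / (0.246 + 0.0893 + 0.2907) ≈ 2.0618, so M₁ = 2.0618 × 57.96 ≈ 119.5019 billion.
After the change m₂ = (1 + 0.5485) / (0.246 + 0.0893 + 0.5485) ≈ 1.7521, so M₂ = 1.7521 × 57.96 ≈ 101.5517 billion.
ΔM = M₂ − M₁ = 101.5517 − 119.5019 = -17.9502 billion.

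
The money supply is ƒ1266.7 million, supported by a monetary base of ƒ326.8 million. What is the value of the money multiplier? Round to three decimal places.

3.876

The money multiplier is m = M / MB = 1266.7 / 326.8 ≈ 3.87607.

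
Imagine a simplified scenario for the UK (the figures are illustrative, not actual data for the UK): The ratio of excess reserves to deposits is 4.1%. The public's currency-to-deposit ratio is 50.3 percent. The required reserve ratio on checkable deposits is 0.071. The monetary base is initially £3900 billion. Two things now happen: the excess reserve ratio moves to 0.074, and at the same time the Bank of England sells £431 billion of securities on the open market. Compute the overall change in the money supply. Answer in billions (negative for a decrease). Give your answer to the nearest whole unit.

-1485 billion

Before: m₁ = (1 + 0.503) / (0.071 + 0.041 + 0.503) ≈ 2.44390, MB₁ = 3900, so M₁ = 2.44390 × 3900 = 9531.21 billion.
After: m₂ = (1 + 0.503) / (0.071 + 0.074 + 0.503) ≈ 2.31944, MB₂ = 3900 − 431 = 3469, so M₂ = 2.31944 × 3469 ≈ 8046.1374 billion.
ΔM = M₂ − M₁ = 8046.1374 − 9531.21 = -1485.0726 billion.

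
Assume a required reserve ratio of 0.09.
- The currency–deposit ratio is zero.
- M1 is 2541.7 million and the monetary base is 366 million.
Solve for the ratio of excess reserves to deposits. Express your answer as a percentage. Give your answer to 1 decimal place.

Using m = M/MB = 2541.7/366 ≈ 6.944536. Since m = (1 + c)/(c + rr + e), the denominator satisfies c + rr + e = (1 + c)/m = (1 + 0) / 6.944536 ≈ 0.143998.
With c = 0 and rr = 0.09, the ratio of excess reserves to deposits is 0.143998 − 0 − 0.09 = 0.053998.

5.4%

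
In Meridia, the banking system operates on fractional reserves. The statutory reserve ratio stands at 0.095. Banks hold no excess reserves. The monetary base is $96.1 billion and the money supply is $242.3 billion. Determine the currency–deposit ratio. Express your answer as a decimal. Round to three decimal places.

Using m = M/MB = 242.3/96.1 ≈ 2.521332. From m = (1 + c)/(c + rr + e), rearranging gives 1 + c = m·(c + rr + e), so c·(1 − m) = m·(rr + e) − 1.
Hence c = [m·(rr + e) − 1]/(1 − m) = [2.521332 × (0.095 + 0) − 1] / (1 − 2.521332) ≈ 0.499873.

0.500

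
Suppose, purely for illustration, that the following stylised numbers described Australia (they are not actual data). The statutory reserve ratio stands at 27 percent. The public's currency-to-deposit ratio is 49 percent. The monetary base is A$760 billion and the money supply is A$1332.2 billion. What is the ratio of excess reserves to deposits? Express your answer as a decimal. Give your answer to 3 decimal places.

0.090

Using m = M/MB = 1332.2/760 ≈ 1.752895. Since m = (1 + c)/(c + rr + e), the denominator satisfies c + rr + e = (1 + c)/m = (1 + 0.49) / 1.752895 ≈ 0.850022.
With c = 0.49 and rr = 0.27, the ratio of excess reserves to deposits is 0.850022 − 0.49 − 0.27 = 0.090022.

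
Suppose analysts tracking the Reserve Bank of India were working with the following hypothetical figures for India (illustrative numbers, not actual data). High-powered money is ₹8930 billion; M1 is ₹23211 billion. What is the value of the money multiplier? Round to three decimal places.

2.599

The money multiplier is m = M / MB = 23211 / 8930 ≈ 2.59922.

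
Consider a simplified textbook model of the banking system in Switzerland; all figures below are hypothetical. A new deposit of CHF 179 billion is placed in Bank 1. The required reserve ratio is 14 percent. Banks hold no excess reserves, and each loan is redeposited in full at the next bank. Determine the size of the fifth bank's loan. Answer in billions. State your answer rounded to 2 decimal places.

CHF 84.21 billion

Each bank lends a fraction (1 − rr) = 0.8600 of the deposit it receives, so Bank 5 receives 179·0.8600^4 and lends 179·0.8600^5 ≈ 84.2064 billion.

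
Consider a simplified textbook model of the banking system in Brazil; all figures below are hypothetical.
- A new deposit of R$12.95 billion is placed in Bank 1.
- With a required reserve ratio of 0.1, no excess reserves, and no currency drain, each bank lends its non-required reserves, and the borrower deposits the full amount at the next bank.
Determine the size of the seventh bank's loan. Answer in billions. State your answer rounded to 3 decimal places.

R$6.194 billion

Each bank lends a fraction (1 − rr) = 0.9000 of the deposit it receives, so Bank 7 receives 12.95·0.9000^6 and lends 12.95·0.9000^7 ≈ 6.1939 billion.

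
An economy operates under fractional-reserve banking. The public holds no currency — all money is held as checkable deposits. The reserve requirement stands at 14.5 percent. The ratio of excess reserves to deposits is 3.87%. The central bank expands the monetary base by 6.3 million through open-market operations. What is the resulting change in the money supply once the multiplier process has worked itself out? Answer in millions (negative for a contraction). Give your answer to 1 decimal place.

The money multiplier is m = 1 / (rr + e) = 1 / (0.145 + 0.0387) ≈ 5.4437.
The purchase adds 6.3 million of base, so ΔM = m × ΔMB = 5.4437 × (+6.3) ≈ 34.2953 million.

34.3 million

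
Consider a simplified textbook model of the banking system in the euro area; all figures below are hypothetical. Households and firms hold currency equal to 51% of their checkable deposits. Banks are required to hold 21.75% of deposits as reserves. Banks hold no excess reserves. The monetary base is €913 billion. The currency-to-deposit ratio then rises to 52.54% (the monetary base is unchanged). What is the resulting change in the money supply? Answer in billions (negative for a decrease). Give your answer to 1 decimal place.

Initially m₁ = (1 + 0.51) / (0.2175 + 0.51) ≈ 2.07560, so M₁ = 2.07560 × 913 = 1895.0228 billion.
After the change m₂ = (1 + 0.5254) / (0.2175 + 0.5254) ≈ 2.05330, so M₂ = 2.05330 × 913 = 1874.6629 billion.
ΔM = M₂ − M₁ = 1874.6629 − 1895.0228 = -20.3599 billion.

-20.4 billion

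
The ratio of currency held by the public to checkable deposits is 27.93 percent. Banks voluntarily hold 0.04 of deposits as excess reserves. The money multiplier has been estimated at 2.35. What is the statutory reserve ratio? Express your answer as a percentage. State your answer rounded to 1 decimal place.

Using m = 2.35. Since m = (1 + c)/(c + rr + e), the denominator satisfies c + rr + e = (1 + c)/m = (1 + 0.2793) / 2.35 ≈ 0.544383.
With c = 0.2793 and e = 0.04, the statutory reserve ratio is 0.544383 − 0.2793 − 0.04 = 0.225083.

22.5%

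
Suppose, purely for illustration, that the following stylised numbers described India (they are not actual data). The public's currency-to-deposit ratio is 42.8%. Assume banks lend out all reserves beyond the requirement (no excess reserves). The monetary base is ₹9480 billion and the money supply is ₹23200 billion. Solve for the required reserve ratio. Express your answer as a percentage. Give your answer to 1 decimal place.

15.6%

Using m = M/MB = 23200/9480 ≈ 2.447257. Since m = (1 + c)/(c + rr + e), the denominator satisfies c + rr + e = (1 + c)/m = (1 + 0.428) / 2.447257 ≈ 0.583510.
With c = 0.428 and e = 0, the required reserve ratio is 0.583510 − 0.428 − 0 = 0.15551.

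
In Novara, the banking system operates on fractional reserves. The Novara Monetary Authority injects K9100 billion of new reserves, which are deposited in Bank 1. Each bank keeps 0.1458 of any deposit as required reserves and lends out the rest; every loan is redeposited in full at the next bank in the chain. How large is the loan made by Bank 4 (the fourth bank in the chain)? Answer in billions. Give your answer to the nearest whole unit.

Each bank lends a fraction (1 − rr) = 0.8542 of the deposit it receives, so Bank 4 receives 9100·0.8542^3 and lends 9100·0.8542^4 ≈ 4844.8425 billion.

K4845 billion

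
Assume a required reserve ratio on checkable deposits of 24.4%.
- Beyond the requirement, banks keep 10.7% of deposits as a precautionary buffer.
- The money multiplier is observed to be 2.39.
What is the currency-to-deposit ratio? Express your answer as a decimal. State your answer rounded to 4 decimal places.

0.1159

Using m = 2.39. From m = (1 + c)/(c + rr + e), rearranging gives 1 + c = m·(c + rr + e), so c·(1 − m) = m·(rr + e) − 1.
Hence c = [m·(rr + e) − 1]/(1 − m) = [2.39 × (0.244 + 0.107) − 1] / (1 − 2.39) ≈ 0.115906.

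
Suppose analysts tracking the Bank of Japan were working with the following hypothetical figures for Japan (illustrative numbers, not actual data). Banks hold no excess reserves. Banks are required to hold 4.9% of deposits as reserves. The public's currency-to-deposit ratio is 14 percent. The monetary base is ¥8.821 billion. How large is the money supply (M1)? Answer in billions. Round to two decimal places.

¥53.21 billion

The money multiplier is m = (1 + c) / (rr + c) = (1 + 0.14) / (0.049 + 0.14) ≈ 6.0317.
So M = m × MB = 6.0317 × 8.821 ≈ 53.2056 billion.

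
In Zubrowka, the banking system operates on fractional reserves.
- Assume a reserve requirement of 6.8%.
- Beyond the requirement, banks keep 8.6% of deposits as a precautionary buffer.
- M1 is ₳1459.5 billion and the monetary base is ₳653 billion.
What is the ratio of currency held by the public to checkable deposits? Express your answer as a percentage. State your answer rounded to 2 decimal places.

Using m = M/MB = 1459.5/653 ≈ 2.235069. From m = (1 + c)/(c + rr + e), rearranging gives 1 + c = m·(c + rr + e), so c·(1 − m) = m·(rr + e) − 1.
Hence c = [m·(rr + e) − 1]/(1 − m) = [2.235069 × (0.068 + 0.086) − 1] / (1 − 2.235069) ≈ 0.530982.

53.10%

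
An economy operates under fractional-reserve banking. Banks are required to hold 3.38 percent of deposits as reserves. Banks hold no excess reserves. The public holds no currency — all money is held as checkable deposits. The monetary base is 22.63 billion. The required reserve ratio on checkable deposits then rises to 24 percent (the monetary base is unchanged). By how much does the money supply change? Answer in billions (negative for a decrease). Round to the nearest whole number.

-575 billion

Initially m₁ = 1 / (0.0338) ≈ 29.5858, so M₁ = 29.5858 × 22.63 ≈ 669.5267 billion.
After the change m₂ = 1 / (0.24) ≈ 4.1667, so M₂ = 4.1667 × 22.63 ≈ 94.2924 billion.
ΔM = M₂ − M₁ = 94.2924 − 669.5267 = -575.2343 billion.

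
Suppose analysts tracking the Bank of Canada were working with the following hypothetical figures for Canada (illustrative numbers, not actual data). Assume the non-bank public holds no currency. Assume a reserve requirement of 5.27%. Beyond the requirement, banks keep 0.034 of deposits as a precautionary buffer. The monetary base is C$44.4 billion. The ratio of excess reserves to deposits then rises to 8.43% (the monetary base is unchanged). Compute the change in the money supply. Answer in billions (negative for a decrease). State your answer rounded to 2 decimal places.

-188.02 billion

Initially m₁ = 1 / (0.0527 + 0.034) ≈ 11.53403, so M₁ = 11.53403 × 44.4 ≈ 512.1109 billion.
After the change m₂ = 1 / (0.0527 + 0.0843) ≈ 7.29927, so M₂ = 7.29927 × 44.4 ≈ 324.0876 billion.
ΔM = M₂ − M₁ = 324.0876 − 512.1109 = -188.0233 billion.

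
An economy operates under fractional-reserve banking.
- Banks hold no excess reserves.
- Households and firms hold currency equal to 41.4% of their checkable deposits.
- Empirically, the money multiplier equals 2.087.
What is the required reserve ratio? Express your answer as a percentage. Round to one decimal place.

Using m = 2.087. Since m = (1 + c)/(c + rr + e), the denominator satisfies c + rr + e = (1 + c)/m = (1 + 0.414) / 2.087 ≈ 0.677528.
With c = 0.414 and e = 0, the required reserve ratio is 0.677528 − 0.414 − 0 = 0.263528.

26.4%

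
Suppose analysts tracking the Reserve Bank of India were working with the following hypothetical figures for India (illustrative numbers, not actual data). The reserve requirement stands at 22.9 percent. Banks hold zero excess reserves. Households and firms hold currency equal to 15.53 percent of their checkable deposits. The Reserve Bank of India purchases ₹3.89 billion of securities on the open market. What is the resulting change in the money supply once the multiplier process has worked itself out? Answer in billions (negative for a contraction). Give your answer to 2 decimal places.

₹11.69 billion

The money multiplier is m = (1 + c) / (rr + c) = (1 + 0.1553) / (0.229 + 0.1553) ≈ 3.0062.
The purchase adds 3.89 billion of base, so ΔM = m × ΔMB = 3.0062 × (+3.89) ≈ 11.6941 billion.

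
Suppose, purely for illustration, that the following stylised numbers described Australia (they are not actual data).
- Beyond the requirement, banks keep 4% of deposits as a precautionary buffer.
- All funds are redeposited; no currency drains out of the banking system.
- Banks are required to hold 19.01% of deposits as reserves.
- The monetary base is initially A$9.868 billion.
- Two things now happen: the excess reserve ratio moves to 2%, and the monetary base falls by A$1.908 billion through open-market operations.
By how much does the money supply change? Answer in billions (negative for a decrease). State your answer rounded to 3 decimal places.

Before: m₁ = 1 / (0.1901 + 0.04) ≈ 4.34594, MB₁ = 9.868, so M₁ = 4.34594 × 9.868 ≈ 42.8857 billion.
After: m₂ = 1 / (0.1901 + 0.02) ≈ 4.75964, MB₂ = 9.868 − 1.908 = 7.96, so M₂ = 4.75964 × 7.96 ≈ 37.8867 billion.
ΔM = M₂ − M₁ = 37.8867 − 42.8857 = -4.999 billion.

-4.999 billion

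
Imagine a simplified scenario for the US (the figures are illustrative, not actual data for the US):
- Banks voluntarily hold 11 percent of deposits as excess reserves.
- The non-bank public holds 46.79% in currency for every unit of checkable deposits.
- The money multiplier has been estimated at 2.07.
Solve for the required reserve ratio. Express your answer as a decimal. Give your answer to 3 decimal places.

Using m = 2.07. Since m = (1 + c)/(c + rr + e), the denominator satisfies c + rr + e = (1 + c)/m = (1 + 0.4679) / 2.07 ≈ 0.709130.
With c = 0.4679 and e = 0.11, the required reserve ratio is 0.709130 − 0.4679 − 0.11 = 0.13123.

0.131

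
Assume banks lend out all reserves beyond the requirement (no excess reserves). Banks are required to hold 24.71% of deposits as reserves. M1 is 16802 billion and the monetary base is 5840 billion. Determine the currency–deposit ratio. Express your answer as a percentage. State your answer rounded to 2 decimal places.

Using m = M/MB = 16802/5840 ≈ 2.877055. From m = (1 + c)/(c + rr + e), rearranging gives 1 + c = m·(c + rr + e), so c·(1 − m) = m·(rr + e) − 1.
Hence c = [m·(rr + e) − 1]/(1 − m) = [2.877055 × (0.2471 + 0) − 1] / (1 − 2.877055) ≈ 0.154007.

15.40%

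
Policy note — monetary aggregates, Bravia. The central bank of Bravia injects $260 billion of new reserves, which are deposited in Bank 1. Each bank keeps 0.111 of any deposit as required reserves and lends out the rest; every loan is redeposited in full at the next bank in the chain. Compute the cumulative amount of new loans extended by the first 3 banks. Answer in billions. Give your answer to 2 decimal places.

Bank i lends (1 − rr)^i of the original deposit: Bank 1 lends 260·0.8890 = 231.1400, Bank 2 lends 260·0.8890² ≈ 205.4835, and so on.
Summing a geometric series: total = 260·[0.8890·(1 − 0.8890^3) / (1 − 0.8890)] ≈ 619.2983 billion.

$619.30 billion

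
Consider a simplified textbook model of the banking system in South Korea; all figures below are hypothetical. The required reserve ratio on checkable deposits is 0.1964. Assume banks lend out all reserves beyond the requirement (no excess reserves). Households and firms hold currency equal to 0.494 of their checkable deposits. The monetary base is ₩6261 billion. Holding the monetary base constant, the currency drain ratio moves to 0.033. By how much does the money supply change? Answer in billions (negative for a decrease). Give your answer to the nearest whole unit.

₩14645 billion

Initially m₁ = (1 + 0.494) / (0.1964 + 0.494) ≈ 2.16396, so M₁ = 2.16396 × 6261 ≈ 13548.5536 billion.
After the change m₂ = (1 + 0.033) / (0.1964 + 0.033) ≈ 4.50305, so M₂ = 4.50305 × 6261 ≈ 28193.5961 billion.
ΔM = M₂ − M₁ = 28193.5961 − 13548.5536 = 14645.0425 billion.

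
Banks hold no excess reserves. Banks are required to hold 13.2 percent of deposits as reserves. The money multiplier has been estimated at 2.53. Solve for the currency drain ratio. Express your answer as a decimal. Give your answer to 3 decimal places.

0.435

Using m = 2.53. From m = (1 + c)/(c + rr + e), rearranging gives 1 + c = m·(c + rr + e), so c·(1 − m) = m·(rr + e) − 1.
Hence c = [m·(rr + e) − 1]/(1 − m) = [2.53 × (0.132 + 0) − 1] / (1 − 2.53) ≈ 0.435320.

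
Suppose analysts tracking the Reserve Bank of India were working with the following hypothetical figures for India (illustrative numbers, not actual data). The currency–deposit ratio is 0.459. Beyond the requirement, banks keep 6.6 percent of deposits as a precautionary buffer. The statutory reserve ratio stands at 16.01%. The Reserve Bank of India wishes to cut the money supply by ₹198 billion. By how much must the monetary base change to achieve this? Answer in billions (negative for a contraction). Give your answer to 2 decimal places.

The money multiplier is m = (1 + c) / (rr + e + c) = (1 + 0.459) / (0.1601 + 0.066 + 0.459) ≈ 2.129616.
ΔMB = ΔM / m = (−198) / 2.129616 ≈ -92.9745 billion.

-92.97 billion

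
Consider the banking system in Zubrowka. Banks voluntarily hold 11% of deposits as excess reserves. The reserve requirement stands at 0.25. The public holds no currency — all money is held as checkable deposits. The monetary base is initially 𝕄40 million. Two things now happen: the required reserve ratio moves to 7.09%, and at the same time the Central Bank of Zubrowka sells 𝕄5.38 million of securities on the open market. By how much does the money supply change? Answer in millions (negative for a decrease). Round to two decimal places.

𝕄80.27 million

Before: m₁ = 1 / (0.25 + 0.11) ≈ 2.77778, MB₁ = 40, so M₁ = 2.77778 × 40 = 111.1112 million.
After: m₂ = 1 / (0.0709 + 0.11) ≈ 5.52792, MB₂ = 40 − 5.38 = 34.62, so M₂ = 5.52792 × 34.62 ≈ 191.3766 million.
ΔM = M₂ − M₁ = 191.3766 − 111.1112 = 80.2654 million.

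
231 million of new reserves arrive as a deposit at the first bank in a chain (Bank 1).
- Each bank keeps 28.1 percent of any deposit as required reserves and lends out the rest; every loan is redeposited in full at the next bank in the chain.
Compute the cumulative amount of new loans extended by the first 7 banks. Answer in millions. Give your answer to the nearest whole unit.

Bank i lends (1 − rr)^i of the original deposit: Bank 1 lends 231·0.7190 = 166.0890, Bank 2 lends 231·0.7190² ≈ 119.4180, and so on.
Summing a geometric series: total = 231·[0.7190·(1 − 0.7190^7) / (1 − 0.7190)] ≈ 532.3507 million.

532 million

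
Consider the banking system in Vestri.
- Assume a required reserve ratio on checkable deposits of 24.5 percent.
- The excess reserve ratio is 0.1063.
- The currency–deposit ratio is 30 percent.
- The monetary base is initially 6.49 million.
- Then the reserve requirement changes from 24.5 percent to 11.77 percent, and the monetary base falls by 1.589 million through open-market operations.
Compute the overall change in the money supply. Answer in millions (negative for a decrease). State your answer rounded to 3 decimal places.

-0.795 million

Before: m₁ = (1 + 0.3) / (0.245 + 0.1063 + 0.3) ≈ 1.99601, MB₁ = 6.49, so M₁ = 1.99601 × 6.49 ≈ 12.9541 million.
After: m₂ = (1 + 0.3) / (0.1177 + 0.1063 + 0.3) ≈ 2.48092, MB₂ = 6.49 − 1.589 = 4.901, so M₂ = 2.48092 × 4.901 ≈ 12.159 million.
ΔM = M₂ − M₁ = 12.159 − 12.9541 = -0.7951 million.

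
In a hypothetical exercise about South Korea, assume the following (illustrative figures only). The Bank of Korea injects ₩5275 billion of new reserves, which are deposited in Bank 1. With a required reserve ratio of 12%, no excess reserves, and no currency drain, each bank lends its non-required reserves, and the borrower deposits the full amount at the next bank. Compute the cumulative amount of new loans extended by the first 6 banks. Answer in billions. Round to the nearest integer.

Bank i lends (1 − rr)^i of the original deposit: Bank 1 lends 5275·0.8800 = 4642.0000, Bank 2 lends 5275·0.8800² = 4084.9600, and so on.
Summing a geometric series: total = 5275·[0.8800·(1 − 0.8800^6) / (1 − 0.8800)] ≈ 20718.6352 billion.

₩20719 billion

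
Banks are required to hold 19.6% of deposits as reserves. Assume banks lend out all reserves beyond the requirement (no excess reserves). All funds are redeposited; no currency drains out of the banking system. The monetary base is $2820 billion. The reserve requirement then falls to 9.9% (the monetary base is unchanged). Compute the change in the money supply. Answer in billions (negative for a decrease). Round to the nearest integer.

Initially m₁ = 1 / (0.196) ≈ 5.10204, so M₁ = 5.10204 × 2820 = 14387.7528 billion.
After the change m₂ = 1 / (0.099) ≈ 10.10101, so M₂ = 10.10101 × 2820 = 28484.8482 billion.
ΔM = M₂ − M₁ = 28484.8482 − 14387.7528 = 14097.0954 billion.

$14097 billion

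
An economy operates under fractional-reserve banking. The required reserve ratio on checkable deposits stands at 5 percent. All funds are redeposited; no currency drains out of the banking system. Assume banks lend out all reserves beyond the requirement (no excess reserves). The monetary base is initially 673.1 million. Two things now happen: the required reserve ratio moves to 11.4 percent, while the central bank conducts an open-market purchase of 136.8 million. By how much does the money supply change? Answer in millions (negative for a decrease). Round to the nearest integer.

Before: m₁ = 1 / (0.05) = 20, MB₁ = 673.1, so M₁ = 20 × 673.1 = 13462 million.
After: m₂ = 1 / (0.114) ≈ 8.7719, MB₂ = 673.1 + 136.8 = 809.9, so M₂ = 8.7719 × 809.9 ≈ 7104.3618 million.
ΔM = M₂ − M₁ = 7104.3618 − 13462 = -6357.6382 million.

-6358 million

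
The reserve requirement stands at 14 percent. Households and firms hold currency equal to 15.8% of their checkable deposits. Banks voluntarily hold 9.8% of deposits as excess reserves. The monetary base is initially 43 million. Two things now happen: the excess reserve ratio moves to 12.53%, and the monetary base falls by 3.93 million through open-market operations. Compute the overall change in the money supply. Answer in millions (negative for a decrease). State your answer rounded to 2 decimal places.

Before: m₁ = (1 + 0.158) / (0.14 + 0.098 + 0.158) ≈ 2.92424, MB₁ = 43, so M₁ = 2.92424 × 43 ≈ 125.7423 million.
After: m₂ = (1 + 0.158) / (0.14 + 0.1253 + 0.158) ≈ 2.73565, MB₂ = 43 − 3.93 = 39.07, so M₂ = 2.73565 × 39.07 ≈ 106.8818 million.
ΔM = M₂ − M₁ = 106.8818 − 125.7423 = -18.8605 million.

-18.86 million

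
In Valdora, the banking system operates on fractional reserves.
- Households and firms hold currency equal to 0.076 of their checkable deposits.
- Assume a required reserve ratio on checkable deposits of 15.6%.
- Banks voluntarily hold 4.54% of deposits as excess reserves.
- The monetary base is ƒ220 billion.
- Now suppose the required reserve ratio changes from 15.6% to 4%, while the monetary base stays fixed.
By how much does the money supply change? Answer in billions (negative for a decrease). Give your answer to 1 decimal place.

Initially m₁ = (1 + 0.076) / (0.156 + 0.0454 + 0.076) ≈ 3.87888, so M₁ = 3.87888 × 220 = 853.3536 billion.
After the change m₂ = (1 + 0.076) / (0.04 + 0.0454 + 0.076) ≈ 6.66667, so M₂ = 6.66667 × 220 = 1466.6674 billion.
ΔM = M₂ − M₁ = 1466.6674 − 853.3536 = 613.3138 billion.

ƒ613.3 billion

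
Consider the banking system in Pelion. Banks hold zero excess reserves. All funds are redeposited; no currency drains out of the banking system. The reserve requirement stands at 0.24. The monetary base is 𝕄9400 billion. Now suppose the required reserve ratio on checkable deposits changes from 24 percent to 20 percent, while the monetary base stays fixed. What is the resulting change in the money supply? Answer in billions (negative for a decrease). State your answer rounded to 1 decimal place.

𝕄7833.3 billion

Initially m₁ = 1 / (0.24) ≈ 4.166667, so M₁ = 4.166667 × 9400 = 39166.6698 billion.
After the change m₂ = 1 / (0.2) = 5, so M₂ = 5 × 9400 = 47000 billion.
ΔM = M₂ − M₁ = 47000 − 39166.6698 = 7833.3302 billion.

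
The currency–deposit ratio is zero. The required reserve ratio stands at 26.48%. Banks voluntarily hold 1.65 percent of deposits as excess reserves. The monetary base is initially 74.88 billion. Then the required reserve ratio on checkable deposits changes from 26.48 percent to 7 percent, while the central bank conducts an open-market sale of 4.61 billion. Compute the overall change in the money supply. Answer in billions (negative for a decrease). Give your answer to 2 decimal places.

546.18 billion

Before: m₁ = 1 / (0.2648 + 0.0165) ≈ 3.55492, MB₁ = 74.88, so M₁ = 3.55492 × 74.88 ≈ 266.1924 billion.
After: m₂ = 1 / (0.07 + 0.0165) ≈ 11.56069, MB₂ = 74.88 − 4.61 = 70.27, so M₂ = 11.56069 × 70.27 ≈ 812.3697 billion.
ΔM = M₂ − M₁ = 812.3697 − 266.1924 = 546.1773 billion.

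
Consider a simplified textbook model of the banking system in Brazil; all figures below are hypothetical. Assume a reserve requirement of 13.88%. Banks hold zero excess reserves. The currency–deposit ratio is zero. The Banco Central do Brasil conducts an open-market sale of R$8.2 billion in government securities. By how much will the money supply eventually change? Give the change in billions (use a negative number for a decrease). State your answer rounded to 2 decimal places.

-59.08 billion

The simple money multiplier is m = 1/rr = 1/0.1388 ≈ 7.2046.
An open-market sale reduces the monetary base by 8.2 billion, so ΔM = m × ΔMB = 7.2046 × (−8.2) ≈ -59.0777 billion.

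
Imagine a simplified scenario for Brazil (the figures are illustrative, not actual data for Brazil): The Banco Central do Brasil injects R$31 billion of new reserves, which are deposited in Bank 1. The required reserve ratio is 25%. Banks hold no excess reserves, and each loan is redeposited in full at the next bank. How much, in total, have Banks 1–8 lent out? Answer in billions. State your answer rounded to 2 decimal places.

R$83.69 billion

Bank i lends (1 − rr)^i of the original deposit: Bank 1 lends 31·0.7500 = 23.2500, Bank 2 lends 31·0.7500² = 17.4375, and so on.
Summing a geometric series: total = 31·[0.7500·(1 − 0.7500^8) / (1 − 0.7500)] ≈ 83.6895 billion.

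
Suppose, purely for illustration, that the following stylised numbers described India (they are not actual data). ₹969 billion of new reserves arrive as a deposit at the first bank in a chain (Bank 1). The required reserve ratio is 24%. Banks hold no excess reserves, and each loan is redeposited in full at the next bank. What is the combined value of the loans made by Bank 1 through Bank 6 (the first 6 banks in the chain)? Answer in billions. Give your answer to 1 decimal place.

₹2477.2 billion

Bank i lends (1 − rr)^i of the original deposit: Bank 1 lends 969·0.7600 = 736.4400, Bank 2 lends 969·0.7600² = 559.6944, and so on.
Summing a geometric series: total = 969·[0.7600·(1 − 0.7600^6) / (1 − 0.7600)] ≈ 2477.2003 billion.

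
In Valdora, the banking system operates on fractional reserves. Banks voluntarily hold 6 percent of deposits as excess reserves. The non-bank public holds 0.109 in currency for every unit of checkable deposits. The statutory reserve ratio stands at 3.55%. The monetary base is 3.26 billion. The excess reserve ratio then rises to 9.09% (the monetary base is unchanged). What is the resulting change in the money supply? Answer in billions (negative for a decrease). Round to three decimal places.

Initially m₁ = (1 + 0.109) / (0.0355 + 0.06 + 0.109) ≈ 5.42298, so M₁ = 5.42298 × 3.26 ≈ 17.6789 billion.
After the change m₂ = (1 + 0.109) / (0.0355 + 0.0909 + 0.109) ≈ 4.71113, so M₂ = 4.71113 × 3.26 ≈ 15.3583 billion.
ΔM = M₂ − M₁ = 15.3583 − 17.6789 = -2.3206 billion.

-2.321 billion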